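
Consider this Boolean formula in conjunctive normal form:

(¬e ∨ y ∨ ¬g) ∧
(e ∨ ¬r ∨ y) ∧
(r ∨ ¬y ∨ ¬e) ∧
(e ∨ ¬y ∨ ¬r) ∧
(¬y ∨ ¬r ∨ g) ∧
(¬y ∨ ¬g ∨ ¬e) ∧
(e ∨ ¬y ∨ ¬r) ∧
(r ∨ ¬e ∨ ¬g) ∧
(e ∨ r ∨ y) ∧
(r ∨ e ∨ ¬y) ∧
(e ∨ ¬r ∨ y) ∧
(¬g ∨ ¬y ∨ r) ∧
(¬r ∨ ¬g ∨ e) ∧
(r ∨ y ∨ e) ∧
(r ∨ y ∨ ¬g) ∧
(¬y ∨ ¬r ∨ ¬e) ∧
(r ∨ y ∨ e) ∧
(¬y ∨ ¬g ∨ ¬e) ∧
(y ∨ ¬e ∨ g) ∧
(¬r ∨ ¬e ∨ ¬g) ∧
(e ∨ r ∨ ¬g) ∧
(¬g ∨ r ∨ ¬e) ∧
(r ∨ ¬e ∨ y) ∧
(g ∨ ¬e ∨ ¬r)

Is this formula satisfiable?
No

No, the formula is not satisfiable.

No assignment of truth values to the variables can make all 24 clauses true simultaneously.

The formula is UNSAT (unsatisfiable).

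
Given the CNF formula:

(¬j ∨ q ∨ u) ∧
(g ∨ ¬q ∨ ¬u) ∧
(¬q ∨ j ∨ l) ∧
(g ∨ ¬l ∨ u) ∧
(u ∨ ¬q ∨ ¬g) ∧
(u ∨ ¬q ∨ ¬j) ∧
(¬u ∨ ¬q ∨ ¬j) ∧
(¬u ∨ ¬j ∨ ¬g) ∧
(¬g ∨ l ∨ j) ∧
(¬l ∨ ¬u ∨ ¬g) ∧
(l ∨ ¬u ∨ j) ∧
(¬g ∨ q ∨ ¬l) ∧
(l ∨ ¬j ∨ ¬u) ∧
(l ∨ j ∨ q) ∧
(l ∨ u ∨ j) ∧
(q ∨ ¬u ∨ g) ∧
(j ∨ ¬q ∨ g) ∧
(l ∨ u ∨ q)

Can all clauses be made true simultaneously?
No

No, the formula is not satisfiable.

No assignment of truth values to the variables can make all 18 clauses true simultaneously.

The formula is UNSAT (unsatisfiable).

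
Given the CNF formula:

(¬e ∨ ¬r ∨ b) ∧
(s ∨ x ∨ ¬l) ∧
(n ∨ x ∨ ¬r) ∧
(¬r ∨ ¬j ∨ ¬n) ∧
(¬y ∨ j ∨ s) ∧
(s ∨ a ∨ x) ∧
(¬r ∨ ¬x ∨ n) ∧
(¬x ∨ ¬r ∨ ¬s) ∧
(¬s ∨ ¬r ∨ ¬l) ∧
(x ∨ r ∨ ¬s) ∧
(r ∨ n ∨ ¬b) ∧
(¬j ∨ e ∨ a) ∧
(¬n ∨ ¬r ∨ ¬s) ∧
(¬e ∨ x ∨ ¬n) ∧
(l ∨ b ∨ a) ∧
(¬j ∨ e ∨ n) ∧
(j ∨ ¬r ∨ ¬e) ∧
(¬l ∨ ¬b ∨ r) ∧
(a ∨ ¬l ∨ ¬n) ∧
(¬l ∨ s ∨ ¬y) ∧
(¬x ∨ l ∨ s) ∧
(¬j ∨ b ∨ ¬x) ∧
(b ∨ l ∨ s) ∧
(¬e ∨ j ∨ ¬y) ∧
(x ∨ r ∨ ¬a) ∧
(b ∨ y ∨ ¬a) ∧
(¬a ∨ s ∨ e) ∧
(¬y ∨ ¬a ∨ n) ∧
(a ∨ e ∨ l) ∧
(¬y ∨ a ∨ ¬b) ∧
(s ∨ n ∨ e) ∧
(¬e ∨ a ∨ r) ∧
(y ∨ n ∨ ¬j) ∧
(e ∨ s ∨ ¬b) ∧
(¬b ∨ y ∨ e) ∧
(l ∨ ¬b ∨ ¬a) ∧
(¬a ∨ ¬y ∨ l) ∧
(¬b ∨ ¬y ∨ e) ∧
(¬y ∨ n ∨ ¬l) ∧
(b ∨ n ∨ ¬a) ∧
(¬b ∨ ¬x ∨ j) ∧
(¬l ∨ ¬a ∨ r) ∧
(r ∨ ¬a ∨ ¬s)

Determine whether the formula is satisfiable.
Yes

Yes, the formula is satisfiable.

One satisfying assignment is: n=False, a=False, e=False, b=False, x=True, l=True, r=False, y=False, s=True, j=False

Verification: With this assignment, all 43 clauses evaluate to true.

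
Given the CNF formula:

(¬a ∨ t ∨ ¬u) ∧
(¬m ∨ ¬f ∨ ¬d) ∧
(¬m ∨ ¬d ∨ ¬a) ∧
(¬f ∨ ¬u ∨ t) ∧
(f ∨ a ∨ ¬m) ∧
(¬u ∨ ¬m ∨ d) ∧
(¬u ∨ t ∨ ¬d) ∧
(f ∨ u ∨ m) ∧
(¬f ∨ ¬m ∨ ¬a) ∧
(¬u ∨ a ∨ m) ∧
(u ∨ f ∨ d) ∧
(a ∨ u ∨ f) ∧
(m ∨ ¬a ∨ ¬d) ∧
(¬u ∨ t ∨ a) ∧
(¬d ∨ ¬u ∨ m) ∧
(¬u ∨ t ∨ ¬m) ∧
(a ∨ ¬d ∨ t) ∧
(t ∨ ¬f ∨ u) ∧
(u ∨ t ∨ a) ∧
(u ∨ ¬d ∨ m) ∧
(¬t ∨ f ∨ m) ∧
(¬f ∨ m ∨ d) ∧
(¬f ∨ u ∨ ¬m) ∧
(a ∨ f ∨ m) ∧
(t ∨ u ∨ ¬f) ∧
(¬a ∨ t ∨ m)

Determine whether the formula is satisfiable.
No

No, the formula is not satisfiable.

No assignment of truth values to the variables can make all 26 clauses true simultaneously.

The formula is UNSAT (unsatisfiable).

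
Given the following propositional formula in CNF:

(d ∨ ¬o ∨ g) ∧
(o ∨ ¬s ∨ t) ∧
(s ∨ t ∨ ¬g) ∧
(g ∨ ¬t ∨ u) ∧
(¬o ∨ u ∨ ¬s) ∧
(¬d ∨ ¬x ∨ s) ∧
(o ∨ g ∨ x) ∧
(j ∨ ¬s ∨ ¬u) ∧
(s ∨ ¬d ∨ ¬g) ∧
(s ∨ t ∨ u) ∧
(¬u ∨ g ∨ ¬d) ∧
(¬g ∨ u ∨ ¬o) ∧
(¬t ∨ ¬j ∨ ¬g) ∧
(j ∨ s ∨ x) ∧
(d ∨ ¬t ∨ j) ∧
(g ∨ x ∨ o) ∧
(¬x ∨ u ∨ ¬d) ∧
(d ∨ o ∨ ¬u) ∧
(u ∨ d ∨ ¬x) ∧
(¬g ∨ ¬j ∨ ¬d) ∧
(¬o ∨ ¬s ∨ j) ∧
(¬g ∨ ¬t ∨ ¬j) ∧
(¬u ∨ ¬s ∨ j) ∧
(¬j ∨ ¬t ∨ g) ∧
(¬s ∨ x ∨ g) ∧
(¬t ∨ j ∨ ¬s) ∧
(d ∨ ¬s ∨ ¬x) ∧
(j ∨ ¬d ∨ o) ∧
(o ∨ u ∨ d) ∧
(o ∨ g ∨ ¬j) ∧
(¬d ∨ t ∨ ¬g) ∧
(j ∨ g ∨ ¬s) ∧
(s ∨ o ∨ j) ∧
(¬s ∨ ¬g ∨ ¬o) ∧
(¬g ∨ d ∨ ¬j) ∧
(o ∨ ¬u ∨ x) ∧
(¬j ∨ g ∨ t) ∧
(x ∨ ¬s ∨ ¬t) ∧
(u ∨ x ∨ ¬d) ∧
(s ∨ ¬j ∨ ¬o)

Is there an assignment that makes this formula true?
No

No, the formula is not satisfiable.

No assignment of truth values to the variables can make all 40 clauses true simultaneously.

The formula is UNSAT (unsatisfiable).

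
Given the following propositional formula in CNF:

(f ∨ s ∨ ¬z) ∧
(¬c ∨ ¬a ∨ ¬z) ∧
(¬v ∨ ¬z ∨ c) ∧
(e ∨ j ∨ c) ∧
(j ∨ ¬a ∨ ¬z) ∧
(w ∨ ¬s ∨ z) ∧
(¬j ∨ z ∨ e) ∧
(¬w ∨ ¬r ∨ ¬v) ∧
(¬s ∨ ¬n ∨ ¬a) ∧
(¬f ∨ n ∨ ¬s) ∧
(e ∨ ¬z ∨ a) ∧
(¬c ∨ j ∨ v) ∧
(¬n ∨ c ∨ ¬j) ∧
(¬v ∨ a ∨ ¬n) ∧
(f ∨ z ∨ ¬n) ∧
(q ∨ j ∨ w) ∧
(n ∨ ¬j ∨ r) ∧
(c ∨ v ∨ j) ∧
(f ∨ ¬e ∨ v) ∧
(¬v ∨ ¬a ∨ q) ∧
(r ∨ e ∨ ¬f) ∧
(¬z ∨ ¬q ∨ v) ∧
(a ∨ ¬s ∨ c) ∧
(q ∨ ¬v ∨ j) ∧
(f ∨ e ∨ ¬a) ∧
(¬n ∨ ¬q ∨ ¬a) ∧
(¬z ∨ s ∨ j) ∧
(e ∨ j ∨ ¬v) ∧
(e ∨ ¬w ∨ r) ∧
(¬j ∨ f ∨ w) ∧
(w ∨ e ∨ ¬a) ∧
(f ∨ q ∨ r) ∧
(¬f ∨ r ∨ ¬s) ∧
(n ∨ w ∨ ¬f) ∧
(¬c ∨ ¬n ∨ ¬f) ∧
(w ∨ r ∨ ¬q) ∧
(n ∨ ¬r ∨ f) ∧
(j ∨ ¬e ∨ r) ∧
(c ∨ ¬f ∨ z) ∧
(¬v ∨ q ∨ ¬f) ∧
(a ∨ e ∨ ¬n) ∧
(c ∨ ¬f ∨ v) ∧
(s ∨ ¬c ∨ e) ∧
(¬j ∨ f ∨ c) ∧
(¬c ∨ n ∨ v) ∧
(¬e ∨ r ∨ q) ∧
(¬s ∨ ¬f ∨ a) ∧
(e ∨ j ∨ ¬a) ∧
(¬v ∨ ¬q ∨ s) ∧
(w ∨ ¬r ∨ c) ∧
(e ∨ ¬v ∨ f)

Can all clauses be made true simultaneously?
No

No, the formula is not satisfiable.

No assignment of truth values to the variables can make all 51 clauses true simultaneously.

The formula is UNSAT (unsatisfiable).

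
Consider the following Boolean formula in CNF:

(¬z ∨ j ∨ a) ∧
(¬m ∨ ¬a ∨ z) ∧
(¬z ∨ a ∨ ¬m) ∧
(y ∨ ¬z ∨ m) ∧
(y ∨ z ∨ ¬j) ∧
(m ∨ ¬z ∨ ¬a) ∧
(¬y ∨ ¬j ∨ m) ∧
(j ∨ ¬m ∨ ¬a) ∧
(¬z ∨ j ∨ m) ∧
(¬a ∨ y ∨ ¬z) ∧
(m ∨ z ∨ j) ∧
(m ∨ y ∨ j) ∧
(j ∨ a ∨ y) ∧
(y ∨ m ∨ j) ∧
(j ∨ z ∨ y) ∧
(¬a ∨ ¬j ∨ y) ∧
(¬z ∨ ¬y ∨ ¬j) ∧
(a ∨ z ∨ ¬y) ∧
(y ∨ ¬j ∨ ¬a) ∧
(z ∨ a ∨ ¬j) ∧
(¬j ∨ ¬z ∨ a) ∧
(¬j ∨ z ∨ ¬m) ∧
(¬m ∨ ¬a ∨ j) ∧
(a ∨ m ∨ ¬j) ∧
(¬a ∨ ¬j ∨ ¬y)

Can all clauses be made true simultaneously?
No

No, the formula is not satisfiable.

No assignment of truth values to the variables can make all 25 clauses true simultaneously.

The formula is UNSAT (unsatisfiable).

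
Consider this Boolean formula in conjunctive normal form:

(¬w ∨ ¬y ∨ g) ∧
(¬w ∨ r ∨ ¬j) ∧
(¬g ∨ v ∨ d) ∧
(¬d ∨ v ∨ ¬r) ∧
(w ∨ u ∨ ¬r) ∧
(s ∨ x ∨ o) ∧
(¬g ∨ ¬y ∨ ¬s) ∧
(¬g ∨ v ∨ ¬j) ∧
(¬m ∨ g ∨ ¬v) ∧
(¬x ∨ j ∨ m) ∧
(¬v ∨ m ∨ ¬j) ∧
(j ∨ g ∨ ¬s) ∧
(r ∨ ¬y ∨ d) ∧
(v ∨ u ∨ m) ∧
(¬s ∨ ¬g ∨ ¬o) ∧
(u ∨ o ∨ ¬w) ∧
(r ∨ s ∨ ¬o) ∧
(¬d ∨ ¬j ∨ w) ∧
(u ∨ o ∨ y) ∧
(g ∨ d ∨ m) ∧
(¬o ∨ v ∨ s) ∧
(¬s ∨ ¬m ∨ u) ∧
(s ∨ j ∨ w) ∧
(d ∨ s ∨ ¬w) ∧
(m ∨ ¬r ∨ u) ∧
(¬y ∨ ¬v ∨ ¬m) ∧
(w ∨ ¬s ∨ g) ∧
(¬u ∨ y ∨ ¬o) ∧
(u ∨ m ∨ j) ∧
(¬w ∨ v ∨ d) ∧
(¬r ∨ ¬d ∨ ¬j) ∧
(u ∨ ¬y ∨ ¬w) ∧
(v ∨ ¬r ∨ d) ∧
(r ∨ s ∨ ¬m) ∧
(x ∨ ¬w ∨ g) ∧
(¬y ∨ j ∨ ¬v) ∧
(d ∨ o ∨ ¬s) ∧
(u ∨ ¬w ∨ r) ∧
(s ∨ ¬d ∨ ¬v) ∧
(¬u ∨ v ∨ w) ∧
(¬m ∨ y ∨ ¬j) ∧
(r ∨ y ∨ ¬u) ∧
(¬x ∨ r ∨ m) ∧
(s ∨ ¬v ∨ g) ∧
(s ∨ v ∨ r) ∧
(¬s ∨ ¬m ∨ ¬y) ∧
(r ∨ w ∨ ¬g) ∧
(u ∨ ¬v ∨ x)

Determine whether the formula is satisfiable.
Yes

Yes, the formula is satisfiable.

One satisfying assignment is: o=False, x=False, w=True, d=True, g=True, s=True, j=False, m=True, r=True, v=True, y=False, u=True

Verification: With this assignment, all 48 clauses evaluate to true.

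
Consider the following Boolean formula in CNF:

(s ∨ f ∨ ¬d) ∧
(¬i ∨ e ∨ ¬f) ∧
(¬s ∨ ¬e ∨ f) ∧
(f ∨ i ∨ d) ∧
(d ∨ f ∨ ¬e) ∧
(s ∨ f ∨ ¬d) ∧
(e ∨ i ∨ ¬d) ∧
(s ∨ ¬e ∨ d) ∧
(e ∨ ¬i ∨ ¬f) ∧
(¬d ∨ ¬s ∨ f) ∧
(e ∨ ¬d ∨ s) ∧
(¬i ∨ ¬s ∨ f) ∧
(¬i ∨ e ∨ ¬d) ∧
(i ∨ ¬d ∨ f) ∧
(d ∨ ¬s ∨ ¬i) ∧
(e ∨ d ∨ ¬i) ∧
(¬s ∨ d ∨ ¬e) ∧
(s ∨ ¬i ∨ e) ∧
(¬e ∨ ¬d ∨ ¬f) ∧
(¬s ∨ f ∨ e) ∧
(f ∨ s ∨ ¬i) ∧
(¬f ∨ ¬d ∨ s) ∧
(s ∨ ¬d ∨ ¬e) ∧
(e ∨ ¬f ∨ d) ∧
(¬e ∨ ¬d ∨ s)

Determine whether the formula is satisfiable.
No

No, the formula is not satisfiable.

No assignment of truth values to the variables can make all 25 clauses true simultaneously.

The formula is UNSAT (unsatisfiable).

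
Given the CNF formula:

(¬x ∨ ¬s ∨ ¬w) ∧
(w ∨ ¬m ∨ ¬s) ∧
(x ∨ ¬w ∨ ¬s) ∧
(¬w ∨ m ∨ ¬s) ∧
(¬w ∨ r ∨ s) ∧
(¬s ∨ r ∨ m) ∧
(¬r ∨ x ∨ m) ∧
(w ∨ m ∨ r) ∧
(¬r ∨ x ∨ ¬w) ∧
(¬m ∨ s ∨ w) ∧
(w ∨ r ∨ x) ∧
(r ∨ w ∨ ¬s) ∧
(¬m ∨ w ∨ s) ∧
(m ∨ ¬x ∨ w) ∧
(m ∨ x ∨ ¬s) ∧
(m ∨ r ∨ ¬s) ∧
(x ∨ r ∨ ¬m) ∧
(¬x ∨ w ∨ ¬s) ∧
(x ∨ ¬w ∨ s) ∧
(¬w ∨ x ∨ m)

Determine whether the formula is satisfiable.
Yes

Yes, the formula is satisfiable.

One satisfying assignment is: w=True, r=True, s=False, x=True, m=False

Verification: With this assignment, all 20 clauses evaluate to true.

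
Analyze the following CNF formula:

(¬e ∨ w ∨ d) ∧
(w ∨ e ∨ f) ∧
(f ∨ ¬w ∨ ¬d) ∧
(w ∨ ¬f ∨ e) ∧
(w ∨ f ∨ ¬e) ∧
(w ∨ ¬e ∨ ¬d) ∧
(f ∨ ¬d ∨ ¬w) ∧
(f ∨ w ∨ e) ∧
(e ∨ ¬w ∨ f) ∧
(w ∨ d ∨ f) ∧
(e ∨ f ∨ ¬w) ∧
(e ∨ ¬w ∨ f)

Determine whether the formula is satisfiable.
Yes

Yes, the formula is satisfiable.

One satisfying assignment is: w=True, d=False, f=False, e=True

Verification: With this assignment, all 12 clauses evaluate to true.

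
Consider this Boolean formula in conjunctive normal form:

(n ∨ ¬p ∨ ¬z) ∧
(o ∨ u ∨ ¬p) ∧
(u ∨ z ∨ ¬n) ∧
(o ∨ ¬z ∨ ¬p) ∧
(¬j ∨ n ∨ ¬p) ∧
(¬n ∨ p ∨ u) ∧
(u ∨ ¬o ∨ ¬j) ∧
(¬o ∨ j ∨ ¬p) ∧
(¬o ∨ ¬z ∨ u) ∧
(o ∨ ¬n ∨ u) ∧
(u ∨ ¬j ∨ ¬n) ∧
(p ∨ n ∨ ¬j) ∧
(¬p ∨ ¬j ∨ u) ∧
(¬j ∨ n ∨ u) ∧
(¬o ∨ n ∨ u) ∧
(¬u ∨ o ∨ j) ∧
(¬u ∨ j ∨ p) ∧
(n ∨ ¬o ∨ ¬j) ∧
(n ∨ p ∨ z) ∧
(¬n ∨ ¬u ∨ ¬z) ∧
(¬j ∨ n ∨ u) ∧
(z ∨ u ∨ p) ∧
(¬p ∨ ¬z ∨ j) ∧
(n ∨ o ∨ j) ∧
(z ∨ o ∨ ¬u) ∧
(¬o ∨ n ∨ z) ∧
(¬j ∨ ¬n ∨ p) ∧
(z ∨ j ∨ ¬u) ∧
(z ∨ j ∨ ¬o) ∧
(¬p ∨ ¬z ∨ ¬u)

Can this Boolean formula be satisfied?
Yes

Yes, the formula is satisfiable.

One satisfying assignment is: n=True, u=True, j=True, z=False, o=True, p=True

Verification: With this assignment, all 30 clauses evaluate to true.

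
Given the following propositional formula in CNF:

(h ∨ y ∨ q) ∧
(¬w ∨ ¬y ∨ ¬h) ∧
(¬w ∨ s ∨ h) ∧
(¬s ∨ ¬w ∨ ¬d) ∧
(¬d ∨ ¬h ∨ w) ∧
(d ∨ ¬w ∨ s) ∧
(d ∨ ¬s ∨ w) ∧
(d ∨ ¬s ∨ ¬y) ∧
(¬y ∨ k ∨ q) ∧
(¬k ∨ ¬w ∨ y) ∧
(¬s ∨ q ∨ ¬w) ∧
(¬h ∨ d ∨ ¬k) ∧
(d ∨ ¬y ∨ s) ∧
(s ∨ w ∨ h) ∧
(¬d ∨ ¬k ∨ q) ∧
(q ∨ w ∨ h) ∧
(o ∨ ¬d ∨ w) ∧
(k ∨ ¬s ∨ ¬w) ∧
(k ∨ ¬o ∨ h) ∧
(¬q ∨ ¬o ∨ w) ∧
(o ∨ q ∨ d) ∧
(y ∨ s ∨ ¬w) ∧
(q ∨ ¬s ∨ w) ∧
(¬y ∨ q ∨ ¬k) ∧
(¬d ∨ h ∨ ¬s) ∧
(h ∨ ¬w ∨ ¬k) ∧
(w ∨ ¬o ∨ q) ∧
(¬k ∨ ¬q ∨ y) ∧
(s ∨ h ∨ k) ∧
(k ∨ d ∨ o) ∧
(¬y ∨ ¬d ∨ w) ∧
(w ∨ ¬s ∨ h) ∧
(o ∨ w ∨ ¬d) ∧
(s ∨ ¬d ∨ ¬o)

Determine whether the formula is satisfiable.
No

No, the formula is not satisfiable.

No assignment of truth values to the variables can make all 34 clauses true simultaneously.

The formula is UNSAT (unsatisfiable).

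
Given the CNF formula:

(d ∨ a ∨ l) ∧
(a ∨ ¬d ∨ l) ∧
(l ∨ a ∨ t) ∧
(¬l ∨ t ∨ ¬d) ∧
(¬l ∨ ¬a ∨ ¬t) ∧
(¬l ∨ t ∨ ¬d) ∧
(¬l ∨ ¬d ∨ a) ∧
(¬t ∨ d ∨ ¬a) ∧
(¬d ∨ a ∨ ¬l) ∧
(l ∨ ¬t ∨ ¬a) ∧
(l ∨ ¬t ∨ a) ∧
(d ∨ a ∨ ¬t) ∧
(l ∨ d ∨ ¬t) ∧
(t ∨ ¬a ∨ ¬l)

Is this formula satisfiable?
Yes

Yes, the formula is satisfiable.

One satisfying assignment is: a=False, l=True, t=False, d=False

Verification: With this assignment, all 14 clauses evaluate to true.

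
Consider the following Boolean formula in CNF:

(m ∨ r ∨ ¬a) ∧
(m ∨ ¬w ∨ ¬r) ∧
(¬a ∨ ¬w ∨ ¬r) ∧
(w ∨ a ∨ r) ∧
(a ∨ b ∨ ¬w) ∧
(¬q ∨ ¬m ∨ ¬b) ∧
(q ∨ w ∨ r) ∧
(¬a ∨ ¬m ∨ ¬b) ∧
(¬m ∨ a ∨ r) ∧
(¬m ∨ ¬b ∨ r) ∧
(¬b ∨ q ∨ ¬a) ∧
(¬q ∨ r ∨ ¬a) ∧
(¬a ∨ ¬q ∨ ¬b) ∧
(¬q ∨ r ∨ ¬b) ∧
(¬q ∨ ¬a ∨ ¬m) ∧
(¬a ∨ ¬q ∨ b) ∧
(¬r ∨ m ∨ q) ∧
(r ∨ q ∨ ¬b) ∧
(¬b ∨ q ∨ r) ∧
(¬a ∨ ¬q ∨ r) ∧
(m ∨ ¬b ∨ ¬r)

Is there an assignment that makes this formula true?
Yes

Yes, the formula is satisfiable.

One satisfying assignment is: q=False, r=True, w=False, b=False, m=True, a=False

Verification: With this assignment, all 21 clauses evaluate to true.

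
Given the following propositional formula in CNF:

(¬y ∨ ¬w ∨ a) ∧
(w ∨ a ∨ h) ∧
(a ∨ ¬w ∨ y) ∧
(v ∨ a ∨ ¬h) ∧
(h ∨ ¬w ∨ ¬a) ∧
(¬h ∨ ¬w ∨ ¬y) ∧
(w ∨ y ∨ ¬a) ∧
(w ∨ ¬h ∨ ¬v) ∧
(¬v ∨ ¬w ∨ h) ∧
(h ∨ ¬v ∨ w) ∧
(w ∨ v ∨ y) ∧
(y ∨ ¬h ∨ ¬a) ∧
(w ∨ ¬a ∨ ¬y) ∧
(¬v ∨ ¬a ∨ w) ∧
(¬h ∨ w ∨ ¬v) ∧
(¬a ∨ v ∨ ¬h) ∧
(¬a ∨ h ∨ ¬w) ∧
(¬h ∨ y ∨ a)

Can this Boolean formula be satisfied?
No

No, the formula is not satisfiable.

No assignment of truth values to the variables can make all 18 clauses true simultaneously.

The formula is UNSAT (unsatisfiable).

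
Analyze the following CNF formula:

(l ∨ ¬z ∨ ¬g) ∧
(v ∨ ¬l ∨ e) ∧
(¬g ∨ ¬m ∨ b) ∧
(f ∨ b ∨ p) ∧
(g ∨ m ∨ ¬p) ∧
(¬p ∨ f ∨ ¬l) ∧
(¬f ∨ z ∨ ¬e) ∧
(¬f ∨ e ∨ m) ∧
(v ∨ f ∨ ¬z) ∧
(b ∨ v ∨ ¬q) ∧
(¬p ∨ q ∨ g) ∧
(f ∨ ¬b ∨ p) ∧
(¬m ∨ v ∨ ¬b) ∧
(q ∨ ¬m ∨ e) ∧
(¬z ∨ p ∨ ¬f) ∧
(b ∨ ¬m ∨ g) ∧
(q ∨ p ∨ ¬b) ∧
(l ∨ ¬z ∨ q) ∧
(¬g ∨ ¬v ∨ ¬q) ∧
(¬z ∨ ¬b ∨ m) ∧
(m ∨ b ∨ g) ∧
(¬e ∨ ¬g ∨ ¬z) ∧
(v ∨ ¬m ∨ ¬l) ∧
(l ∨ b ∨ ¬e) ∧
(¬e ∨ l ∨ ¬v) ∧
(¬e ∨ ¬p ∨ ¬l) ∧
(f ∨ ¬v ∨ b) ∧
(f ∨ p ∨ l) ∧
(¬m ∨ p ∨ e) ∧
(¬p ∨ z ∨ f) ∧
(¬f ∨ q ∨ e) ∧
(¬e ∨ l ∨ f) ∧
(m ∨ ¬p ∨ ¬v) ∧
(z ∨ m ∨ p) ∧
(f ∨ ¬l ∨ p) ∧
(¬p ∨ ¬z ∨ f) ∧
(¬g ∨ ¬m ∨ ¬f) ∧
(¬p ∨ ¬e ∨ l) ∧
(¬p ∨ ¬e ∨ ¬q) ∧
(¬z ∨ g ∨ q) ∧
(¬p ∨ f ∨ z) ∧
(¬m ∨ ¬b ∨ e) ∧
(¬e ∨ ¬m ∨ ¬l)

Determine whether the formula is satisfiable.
No

No, the formula is not satisfiable.

No assignment of truth values to the variables can make all 43 clauses true simultaneously.

The formula is UNSAT (unsatisfiable).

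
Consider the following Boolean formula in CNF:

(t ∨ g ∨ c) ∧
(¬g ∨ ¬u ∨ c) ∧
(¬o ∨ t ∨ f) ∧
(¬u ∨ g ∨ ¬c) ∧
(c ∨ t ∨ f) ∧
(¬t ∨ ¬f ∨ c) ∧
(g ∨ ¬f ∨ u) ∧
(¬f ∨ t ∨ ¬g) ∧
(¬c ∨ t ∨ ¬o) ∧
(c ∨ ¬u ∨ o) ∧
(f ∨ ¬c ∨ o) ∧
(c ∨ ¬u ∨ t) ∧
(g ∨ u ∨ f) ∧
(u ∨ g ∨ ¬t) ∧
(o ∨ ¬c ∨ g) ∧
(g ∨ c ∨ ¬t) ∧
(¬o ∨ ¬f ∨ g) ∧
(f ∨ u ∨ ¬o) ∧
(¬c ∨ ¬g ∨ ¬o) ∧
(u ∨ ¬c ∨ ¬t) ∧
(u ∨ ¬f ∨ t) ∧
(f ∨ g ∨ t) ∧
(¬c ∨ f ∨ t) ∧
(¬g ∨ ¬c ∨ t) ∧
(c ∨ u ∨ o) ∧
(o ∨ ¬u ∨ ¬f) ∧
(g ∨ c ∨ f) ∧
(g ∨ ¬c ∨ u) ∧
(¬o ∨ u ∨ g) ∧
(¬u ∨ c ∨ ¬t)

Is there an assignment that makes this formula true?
No

No, the formula is not satisfiable.

No assignment of truth values to the variables can make all 30 clauses true simultaneously.

The formula is UNSAT (unsatisfiable).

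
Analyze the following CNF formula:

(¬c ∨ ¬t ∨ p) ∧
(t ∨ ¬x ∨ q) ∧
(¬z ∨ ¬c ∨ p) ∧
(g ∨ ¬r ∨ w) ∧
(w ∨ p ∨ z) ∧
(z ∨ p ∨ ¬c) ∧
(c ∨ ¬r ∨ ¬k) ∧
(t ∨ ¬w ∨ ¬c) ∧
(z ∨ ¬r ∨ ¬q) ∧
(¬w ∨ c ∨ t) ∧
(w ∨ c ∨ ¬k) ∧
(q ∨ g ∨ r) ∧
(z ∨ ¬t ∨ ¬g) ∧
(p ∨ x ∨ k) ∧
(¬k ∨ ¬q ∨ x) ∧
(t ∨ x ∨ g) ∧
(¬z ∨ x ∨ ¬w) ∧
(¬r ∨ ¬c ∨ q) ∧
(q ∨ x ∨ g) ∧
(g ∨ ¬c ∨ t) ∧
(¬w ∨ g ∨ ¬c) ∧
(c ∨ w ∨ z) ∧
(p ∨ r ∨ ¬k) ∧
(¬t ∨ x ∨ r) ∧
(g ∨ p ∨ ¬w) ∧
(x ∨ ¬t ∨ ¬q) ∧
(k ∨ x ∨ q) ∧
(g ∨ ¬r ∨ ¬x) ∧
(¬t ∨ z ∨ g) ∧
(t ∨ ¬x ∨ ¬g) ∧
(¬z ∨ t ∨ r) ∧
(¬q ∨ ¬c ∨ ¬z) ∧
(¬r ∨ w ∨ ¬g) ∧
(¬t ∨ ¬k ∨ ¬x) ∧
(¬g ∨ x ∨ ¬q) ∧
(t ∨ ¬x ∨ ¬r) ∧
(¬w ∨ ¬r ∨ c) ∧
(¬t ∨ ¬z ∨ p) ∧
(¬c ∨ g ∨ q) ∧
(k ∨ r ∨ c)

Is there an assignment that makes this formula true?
Yes

Yes, the formula is satisfiable.

One satisfying assignment is: w=False, z=True, q=False, t=True, k=False, x=True, c=True, r=False, p=True, g=True

Verification: With this assignment, all 40 clauses evaluate to true.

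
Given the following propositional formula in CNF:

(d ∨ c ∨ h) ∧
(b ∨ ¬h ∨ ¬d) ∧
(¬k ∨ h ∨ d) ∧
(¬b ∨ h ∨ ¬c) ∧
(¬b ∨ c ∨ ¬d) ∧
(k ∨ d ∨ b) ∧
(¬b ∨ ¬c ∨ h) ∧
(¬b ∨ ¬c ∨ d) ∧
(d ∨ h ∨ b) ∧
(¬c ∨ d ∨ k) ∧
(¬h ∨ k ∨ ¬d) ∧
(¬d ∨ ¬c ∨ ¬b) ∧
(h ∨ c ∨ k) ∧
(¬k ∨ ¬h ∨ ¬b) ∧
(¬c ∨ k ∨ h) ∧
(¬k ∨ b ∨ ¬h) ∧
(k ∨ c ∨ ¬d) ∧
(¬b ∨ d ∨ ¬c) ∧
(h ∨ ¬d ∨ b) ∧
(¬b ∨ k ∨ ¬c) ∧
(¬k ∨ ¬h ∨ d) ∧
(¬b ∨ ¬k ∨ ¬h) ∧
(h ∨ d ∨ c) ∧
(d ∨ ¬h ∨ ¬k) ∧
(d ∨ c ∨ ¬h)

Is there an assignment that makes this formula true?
No

No, the formula is not satisfiable.

No assignment of truth values to the variables can make all 25 clauses true simultaneously.

The formula is UNSAT (unsatisfiable).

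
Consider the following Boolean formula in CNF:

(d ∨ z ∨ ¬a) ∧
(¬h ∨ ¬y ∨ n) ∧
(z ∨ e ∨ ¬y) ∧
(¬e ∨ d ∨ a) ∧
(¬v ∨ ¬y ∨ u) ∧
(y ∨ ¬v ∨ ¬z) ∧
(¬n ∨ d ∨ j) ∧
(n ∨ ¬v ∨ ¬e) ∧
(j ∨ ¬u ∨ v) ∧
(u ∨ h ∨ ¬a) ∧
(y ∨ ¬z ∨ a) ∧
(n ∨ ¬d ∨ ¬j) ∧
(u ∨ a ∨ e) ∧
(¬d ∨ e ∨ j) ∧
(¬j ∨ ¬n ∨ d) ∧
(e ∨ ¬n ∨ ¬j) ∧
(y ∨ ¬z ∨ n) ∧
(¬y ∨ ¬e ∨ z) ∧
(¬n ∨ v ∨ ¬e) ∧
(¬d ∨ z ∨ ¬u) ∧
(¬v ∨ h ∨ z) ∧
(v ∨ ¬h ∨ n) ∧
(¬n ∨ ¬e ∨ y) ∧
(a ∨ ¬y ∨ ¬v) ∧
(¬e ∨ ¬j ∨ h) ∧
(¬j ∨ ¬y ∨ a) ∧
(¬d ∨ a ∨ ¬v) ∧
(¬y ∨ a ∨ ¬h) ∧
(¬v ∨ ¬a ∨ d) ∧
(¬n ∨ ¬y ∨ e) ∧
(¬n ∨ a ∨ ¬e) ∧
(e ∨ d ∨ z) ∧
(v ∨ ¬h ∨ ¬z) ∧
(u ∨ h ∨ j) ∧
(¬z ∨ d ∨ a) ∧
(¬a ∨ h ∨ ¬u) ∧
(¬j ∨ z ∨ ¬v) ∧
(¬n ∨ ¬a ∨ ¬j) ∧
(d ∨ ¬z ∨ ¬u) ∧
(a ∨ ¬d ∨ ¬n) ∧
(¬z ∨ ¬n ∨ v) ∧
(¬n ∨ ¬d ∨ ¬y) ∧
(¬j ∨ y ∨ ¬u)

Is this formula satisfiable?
No

No, the formula is not satisfiable.

No assignment of truth values to the variables can make all 43 clauses true simultaneously.

The formula is UNSAT (unsatisfiable).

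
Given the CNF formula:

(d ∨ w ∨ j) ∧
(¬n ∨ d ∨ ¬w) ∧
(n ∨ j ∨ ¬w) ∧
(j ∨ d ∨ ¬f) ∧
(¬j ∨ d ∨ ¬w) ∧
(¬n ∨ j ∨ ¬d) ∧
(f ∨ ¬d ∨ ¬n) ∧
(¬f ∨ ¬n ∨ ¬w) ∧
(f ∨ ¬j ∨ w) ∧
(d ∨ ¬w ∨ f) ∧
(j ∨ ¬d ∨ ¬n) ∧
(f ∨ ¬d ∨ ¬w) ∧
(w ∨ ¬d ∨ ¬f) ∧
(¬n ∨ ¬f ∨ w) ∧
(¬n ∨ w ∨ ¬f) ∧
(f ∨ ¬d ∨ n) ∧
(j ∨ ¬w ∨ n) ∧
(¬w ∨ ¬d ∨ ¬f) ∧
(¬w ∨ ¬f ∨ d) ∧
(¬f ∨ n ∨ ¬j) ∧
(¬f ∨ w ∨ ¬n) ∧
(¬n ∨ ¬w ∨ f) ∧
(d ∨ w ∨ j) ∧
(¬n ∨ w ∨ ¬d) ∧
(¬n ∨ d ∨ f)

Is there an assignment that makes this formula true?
No

No, the formula is not satisfiable.

No assignment of truth values to the variables can make all 25 clauses true simultaneously.

The formula is UNSAT (unsatisfiable).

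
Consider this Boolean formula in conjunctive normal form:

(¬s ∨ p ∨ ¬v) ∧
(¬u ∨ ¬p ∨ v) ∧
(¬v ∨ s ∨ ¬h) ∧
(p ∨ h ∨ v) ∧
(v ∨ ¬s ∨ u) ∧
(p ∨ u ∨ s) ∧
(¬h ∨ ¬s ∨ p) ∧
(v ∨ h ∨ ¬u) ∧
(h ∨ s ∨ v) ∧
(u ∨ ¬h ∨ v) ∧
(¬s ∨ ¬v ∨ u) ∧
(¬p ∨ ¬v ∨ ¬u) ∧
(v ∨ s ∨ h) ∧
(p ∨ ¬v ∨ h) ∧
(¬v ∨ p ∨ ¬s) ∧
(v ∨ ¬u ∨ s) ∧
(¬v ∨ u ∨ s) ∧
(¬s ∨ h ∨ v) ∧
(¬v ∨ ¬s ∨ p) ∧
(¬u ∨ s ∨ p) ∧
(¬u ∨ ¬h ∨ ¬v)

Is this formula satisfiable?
No

No, the formula is not satisfiable.

No assignment of truth values to the variables can make all 21 clauses true simultaneously.

The formula is UNSAT (unsatisfiable).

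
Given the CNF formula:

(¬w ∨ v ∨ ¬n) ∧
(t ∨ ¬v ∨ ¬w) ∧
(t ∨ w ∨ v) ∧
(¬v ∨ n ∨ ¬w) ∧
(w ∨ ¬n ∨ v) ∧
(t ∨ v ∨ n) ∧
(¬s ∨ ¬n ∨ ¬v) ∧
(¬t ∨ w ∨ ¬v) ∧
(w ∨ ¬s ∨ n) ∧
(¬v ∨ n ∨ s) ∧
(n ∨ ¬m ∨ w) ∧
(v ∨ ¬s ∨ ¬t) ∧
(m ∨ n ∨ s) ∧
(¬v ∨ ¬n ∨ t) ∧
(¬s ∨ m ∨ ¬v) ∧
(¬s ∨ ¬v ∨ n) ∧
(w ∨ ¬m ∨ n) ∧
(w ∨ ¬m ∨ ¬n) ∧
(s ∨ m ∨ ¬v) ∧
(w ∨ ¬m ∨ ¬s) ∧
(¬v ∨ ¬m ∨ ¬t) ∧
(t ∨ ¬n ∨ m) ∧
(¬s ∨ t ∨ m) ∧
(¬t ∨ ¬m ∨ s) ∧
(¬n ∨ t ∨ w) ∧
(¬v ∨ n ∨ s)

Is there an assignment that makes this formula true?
No

No, the formula is not satisfiable.

No assignment of truth values to the variables can make all 26 clauses true simultaneously.

The formula is UNSAT (unsatisfiable).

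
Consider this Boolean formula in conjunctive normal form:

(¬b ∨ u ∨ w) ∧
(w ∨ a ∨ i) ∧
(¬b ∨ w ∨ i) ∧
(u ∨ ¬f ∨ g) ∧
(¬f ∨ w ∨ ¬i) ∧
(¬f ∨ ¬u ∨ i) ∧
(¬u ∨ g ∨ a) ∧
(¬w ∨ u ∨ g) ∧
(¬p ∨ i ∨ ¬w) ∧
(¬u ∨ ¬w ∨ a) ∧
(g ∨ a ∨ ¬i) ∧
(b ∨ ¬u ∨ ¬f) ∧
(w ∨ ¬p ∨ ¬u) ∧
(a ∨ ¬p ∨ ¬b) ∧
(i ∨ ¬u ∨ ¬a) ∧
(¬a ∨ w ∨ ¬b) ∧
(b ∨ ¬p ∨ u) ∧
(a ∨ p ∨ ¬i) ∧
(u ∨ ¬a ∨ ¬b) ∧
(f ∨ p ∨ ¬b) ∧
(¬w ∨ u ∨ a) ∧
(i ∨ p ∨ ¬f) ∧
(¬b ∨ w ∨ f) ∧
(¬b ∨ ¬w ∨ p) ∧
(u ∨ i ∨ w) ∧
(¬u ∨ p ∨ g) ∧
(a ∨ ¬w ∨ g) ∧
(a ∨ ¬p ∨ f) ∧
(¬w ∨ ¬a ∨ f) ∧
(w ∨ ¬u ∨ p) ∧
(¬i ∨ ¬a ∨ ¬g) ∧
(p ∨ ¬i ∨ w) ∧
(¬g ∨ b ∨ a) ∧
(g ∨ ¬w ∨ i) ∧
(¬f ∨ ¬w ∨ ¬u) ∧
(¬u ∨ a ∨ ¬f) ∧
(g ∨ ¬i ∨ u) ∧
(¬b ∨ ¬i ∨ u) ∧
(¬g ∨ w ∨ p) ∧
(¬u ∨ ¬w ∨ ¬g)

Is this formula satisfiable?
No

No, the formula is not satisfiable.

No assignment of truth values to the variables can make all 40 clauses true simultaneously.

The formula is UNSAT (unsatisfiable).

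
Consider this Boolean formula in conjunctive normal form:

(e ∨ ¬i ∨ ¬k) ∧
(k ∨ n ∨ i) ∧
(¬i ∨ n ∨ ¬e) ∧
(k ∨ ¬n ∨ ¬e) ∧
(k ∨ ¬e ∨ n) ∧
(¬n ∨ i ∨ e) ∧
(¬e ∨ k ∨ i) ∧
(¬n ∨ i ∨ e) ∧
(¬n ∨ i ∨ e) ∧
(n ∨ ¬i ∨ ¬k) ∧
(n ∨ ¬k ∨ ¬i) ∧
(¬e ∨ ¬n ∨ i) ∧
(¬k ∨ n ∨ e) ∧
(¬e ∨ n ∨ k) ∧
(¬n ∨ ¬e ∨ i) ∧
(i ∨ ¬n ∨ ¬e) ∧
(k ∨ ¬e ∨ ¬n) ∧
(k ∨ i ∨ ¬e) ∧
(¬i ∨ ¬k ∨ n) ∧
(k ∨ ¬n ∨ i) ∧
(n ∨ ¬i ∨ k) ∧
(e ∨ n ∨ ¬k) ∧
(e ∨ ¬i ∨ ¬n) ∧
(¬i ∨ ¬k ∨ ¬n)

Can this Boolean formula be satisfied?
Yes

Yes, the formula is satisfiable.

One satisfying assignment is: e=True, n=False, k=True, i=False

Verification: With this assignment, all 24 clauses evaluate to true.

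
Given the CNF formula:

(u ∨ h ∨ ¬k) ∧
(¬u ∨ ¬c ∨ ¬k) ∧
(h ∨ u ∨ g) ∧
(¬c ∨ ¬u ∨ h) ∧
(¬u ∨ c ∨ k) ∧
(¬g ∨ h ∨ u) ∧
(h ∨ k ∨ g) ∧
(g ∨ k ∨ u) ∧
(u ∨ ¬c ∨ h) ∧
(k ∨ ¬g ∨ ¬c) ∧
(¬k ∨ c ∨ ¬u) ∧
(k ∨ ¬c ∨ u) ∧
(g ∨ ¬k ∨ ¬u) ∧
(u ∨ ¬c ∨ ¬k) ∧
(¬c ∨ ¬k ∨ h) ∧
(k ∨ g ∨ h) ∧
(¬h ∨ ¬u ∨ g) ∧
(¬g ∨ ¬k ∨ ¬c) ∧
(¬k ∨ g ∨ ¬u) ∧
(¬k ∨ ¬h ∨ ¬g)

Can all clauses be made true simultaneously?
Yes

Yes, the formula is satisfiable.

One satisfying assignment is: u=False, k=True, h=True, g=False, c=False

Verification: With this assignment, all 20 clauses evaluate to true.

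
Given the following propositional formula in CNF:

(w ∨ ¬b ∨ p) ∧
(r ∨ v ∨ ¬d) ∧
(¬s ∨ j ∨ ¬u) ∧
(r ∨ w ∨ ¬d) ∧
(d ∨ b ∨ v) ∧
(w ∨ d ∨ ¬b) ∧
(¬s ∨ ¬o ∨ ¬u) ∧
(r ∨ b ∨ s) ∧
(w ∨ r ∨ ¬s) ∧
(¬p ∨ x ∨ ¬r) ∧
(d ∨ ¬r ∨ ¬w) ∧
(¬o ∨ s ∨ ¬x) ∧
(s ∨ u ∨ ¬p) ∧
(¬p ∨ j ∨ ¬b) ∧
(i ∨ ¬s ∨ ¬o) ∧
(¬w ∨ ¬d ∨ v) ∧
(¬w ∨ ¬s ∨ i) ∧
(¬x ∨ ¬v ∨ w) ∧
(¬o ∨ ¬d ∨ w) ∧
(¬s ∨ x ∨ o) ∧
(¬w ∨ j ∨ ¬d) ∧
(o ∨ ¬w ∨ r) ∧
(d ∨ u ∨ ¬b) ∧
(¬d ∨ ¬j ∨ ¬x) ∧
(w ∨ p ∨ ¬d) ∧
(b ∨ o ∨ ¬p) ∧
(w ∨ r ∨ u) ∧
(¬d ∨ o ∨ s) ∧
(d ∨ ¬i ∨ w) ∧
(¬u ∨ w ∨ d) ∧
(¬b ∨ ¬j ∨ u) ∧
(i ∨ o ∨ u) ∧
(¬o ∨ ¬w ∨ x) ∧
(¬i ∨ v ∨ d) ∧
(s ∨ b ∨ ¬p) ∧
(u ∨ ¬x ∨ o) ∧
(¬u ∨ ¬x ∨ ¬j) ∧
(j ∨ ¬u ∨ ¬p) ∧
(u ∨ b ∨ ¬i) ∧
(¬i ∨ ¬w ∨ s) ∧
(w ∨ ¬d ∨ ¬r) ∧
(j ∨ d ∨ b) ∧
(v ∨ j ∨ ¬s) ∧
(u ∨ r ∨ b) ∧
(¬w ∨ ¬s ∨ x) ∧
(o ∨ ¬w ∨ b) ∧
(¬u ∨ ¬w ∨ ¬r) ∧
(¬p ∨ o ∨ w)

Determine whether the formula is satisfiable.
Yes

Yes, the formula is satisfiable.

One satisfying assignment is: b=False, j=True, w=False, u=False, i=False, s=False, x=False, p=False, d=False, r=True, v=True, o=True

Verification: With this assignment, all 48 clauses evaluate to true.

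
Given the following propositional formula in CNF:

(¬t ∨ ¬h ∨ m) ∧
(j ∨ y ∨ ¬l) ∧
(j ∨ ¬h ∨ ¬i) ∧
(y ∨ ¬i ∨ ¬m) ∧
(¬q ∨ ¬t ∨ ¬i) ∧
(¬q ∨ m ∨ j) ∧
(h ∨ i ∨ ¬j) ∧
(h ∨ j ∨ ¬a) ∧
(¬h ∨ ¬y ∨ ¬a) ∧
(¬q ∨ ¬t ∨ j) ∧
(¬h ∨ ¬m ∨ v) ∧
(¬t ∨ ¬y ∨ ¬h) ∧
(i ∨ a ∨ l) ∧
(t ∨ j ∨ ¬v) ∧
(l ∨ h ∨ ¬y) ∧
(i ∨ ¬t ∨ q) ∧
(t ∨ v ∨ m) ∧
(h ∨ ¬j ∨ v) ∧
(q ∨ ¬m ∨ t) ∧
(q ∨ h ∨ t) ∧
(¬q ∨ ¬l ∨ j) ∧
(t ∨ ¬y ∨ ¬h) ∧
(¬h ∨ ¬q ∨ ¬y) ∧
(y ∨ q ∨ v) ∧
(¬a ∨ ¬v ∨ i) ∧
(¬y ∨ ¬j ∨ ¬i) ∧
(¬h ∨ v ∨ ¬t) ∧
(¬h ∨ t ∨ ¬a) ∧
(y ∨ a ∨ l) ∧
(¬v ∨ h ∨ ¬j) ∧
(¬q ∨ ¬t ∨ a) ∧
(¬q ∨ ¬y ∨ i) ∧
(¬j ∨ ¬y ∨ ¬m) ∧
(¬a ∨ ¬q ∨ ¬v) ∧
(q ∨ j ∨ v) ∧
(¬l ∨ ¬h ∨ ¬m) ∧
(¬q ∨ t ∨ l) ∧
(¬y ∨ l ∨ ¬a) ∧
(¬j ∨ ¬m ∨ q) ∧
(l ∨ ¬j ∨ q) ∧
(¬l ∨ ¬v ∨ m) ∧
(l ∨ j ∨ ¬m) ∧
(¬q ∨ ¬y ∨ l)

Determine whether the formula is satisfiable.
Yes

Yes, the formula is satisfiable.

One satisfying assignment is: q=False, l=True, m=True, a=False, i=True, v=True, j=False, t=True, h=False, y=True

Verification: With this assignment, all 43 clauses evaluate to true.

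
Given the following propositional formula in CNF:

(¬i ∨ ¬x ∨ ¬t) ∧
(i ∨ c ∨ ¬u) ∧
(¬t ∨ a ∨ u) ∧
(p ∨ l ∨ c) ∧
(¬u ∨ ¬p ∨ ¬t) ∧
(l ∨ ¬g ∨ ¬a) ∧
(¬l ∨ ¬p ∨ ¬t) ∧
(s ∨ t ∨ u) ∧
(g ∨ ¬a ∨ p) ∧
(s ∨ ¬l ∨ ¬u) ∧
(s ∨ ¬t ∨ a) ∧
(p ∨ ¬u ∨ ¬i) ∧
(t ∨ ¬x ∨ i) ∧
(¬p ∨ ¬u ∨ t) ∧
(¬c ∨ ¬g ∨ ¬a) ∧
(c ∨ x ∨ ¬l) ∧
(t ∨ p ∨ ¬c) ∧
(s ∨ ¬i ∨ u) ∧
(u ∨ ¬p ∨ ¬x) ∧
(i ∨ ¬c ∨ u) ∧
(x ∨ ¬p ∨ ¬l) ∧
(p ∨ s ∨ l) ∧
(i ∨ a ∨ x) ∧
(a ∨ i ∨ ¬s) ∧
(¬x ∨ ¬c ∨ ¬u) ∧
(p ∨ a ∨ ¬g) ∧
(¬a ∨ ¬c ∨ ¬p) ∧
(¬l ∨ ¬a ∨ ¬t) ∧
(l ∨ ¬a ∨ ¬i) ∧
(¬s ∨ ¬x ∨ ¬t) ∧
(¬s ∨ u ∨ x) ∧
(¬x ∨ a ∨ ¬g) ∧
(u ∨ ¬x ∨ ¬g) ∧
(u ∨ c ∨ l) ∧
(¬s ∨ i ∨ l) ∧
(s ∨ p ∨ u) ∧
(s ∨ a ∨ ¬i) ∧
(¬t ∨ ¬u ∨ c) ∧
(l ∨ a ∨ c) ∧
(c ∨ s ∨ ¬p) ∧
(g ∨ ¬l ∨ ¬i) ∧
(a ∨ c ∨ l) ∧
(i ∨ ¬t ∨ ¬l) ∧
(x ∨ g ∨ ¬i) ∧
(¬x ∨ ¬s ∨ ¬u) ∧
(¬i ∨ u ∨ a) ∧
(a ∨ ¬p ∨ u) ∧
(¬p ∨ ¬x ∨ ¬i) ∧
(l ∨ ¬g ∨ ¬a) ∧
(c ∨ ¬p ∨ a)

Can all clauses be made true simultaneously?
No

No, the formula is not satisfiable.

No assignment of truth values to the variables can make all 50 clauses true simultaneously.

The formula is UNSAT (unsatisfiable).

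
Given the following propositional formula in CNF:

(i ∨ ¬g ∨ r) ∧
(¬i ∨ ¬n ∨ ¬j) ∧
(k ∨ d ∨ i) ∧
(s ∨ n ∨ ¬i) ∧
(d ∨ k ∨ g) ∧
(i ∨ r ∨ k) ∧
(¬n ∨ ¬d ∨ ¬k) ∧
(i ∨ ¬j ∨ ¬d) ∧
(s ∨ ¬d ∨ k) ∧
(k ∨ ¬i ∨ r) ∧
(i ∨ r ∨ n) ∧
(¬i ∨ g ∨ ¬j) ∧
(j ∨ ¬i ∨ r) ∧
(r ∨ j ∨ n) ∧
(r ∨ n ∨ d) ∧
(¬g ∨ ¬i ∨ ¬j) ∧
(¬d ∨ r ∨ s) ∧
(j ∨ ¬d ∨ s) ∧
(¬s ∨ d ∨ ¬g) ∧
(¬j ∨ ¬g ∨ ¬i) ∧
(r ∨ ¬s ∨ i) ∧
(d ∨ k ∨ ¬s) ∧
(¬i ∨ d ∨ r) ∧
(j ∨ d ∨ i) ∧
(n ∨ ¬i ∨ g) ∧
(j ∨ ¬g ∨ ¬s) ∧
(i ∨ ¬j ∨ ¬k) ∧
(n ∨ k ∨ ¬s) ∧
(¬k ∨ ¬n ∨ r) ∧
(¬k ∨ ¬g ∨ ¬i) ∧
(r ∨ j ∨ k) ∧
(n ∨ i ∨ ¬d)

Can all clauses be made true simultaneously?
Yes

Yes, the formula is satisfiable.

One satisfying assignment is: s=False, r=True, n=True, j=False, i=True, d=False, k=False, g=True

Verification: With this assignment, all 32 clauses evaluate to true.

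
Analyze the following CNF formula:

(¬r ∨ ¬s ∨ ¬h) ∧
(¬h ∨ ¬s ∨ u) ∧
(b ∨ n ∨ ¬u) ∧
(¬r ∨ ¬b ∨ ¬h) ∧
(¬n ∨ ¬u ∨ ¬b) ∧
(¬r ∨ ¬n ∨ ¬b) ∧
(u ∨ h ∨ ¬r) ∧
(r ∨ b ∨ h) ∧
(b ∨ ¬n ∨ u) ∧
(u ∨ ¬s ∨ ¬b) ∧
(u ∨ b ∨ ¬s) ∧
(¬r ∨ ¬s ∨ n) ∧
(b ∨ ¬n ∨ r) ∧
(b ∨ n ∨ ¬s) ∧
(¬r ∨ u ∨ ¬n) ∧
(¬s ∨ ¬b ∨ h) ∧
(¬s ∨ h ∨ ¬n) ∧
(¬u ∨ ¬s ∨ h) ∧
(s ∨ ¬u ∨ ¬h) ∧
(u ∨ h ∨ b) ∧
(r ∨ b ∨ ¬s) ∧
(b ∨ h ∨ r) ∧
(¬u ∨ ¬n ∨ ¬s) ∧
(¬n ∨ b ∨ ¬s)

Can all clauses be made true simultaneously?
Yes

Yes, the formula is satisfiable.

One satisfying assignment is: r=False, u=False, b=False, s=False, n=False, h=True

Verification: With this assignment, all 24 clauses evaluate to true.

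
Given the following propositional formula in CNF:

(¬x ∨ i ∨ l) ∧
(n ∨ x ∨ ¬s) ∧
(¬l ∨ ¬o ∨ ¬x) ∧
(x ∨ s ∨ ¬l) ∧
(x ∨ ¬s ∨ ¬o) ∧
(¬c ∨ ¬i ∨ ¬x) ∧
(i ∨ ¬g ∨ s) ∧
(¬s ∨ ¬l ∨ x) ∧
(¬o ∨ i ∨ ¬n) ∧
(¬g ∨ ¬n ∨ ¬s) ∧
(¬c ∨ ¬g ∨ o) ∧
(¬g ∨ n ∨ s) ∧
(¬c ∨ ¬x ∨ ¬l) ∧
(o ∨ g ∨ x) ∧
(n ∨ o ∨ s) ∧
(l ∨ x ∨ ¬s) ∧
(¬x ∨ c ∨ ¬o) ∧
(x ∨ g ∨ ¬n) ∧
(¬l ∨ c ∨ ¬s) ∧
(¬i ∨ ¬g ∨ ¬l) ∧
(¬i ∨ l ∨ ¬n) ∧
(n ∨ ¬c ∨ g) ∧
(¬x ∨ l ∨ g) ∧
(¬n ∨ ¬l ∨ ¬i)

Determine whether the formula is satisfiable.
Yes

Yes, the formula is satisfiable.

One satisfying assignment is: o=False, x=True, s=False, g=False, n=True, l=True, c=False, i=False

Verification: With this assignment, all 24 clauses evaluate to true.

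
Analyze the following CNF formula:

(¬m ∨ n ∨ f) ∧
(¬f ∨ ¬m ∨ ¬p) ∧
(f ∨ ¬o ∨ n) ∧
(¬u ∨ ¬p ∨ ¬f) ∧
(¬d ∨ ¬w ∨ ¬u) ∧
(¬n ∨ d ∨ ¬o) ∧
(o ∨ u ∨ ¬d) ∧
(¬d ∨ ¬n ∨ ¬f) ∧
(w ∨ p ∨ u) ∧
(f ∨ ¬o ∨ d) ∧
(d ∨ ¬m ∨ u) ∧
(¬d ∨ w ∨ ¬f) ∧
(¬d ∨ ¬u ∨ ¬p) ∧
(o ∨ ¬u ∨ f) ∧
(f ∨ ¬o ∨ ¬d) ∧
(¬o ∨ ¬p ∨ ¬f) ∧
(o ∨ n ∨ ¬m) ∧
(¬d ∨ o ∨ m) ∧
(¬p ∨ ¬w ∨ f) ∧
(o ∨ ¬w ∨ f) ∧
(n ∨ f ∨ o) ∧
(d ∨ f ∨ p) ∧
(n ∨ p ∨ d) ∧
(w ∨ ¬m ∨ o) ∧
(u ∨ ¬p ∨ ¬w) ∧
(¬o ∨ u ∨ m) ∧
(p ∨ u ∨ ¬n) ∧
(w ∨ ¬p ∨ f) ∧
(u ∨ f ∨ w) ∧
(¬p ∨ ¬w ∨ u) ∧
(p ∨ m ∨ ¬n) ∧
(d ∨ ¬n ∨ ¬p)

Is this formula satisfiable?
Yes

Yes, the formula is satisfiable.

One satisfying assignment is: d=False, f=True, p=True, o=False, w=False, m=False, u=False, n=False

Verification: With this assignment, all 32 clauses evaluate to true.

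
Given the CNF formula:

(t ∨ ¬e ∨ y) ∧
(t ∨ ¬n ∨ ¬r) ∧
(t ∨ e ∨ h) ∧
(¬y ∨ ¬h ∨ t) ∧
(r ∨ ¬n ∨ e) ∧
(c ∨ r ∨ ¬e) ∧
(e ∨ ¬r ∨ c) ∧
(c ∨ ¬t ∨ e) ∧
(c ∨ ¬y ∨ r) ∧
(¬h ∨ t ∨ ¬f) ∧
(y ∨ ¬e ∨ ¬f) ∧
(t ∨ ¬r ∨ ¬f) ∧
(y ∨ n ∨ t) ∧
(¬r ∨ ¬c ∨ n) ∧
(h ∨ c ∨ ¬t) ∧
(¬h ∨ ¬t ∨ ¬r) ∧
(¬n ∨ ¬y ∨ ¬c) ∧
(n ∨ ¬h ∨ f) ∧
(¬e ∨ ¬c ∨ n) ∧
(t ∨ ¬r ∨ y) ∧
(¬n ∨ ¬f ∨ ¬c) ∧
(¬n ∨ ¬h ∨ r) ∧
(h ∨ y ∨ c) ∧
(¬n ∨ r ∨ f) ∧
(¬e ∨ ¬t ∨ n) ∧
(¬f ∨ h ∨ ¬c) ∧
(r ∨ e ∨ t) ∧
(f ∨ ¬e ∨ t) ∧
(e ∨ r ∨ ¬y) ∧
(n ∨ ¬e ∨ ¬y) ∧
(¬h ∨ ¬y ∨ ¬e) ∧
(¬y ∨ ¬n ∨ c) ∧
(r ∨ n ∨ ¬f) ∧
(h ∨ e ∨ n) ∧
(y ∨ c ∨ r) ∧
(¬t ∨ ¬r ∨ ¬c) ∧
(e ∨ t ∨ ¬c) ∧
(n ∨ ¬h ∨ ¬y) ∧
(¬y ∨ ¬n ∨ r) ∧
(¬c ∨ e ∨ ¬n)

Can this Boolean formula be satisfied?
No

No, the formula is not satisfiable.

No assignment of truth values to the variables can make all 40 clauses true simultaneously.

The formula is UNSAT (unsatisfiable).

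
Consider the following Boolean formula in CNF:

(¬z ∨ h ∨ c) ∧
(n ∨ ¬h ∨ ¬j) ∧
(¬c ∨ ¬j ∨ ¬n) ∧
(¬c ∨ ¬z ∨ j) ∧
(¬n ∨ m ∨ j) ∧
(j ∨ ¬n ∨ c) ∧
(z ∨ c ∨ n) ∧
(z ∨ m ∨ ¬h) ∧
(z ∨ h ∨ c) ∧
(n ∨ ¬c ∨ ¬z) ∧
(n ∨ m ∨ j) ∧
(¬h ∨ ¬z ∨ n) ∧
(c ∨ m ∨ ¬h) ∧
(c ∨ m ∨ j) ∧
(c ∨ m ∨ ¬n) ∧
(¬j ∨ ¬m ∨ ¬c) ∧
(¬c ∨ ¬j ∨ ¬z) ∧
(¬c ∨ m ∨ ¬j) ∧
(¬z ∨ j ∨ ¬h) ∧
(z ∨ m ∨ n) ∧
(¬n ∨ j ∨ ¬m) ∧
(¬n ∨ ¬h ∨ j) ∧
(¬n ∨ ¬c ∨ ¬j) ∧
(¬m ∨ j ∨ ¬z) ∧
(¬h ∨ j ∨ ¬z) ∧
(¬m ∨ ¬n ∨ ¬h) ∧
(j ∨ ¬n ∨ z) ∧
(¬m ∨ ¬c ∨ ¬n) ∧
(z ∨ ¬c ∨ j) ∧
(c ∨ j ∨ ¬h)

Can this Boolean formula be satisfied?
No

No, the formula is not satisfiable.

No assignment of truth values to the variables can make all 30 clauses true simultaneously.

The formula is UNSAT (unsatisfiable).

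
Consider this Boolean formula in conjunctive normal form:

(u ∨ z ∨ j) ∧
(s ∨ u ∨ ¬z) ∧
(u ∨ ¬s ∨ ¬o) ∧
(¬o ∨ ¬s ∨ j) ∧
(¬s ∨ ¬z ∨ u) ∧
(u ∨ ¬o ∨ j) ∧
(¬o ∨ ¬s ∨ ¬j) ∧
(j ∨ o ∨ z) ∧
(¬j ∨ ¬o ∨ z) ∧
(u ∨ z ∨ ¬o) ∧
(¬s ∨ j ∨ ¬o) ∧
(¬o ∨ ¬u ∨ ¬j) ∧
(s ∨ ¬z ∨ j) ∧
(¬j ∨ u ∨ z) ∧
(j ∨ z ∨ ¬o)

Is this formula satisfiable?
Yes

Yes, the formula is satisfiable.

One satisfying assignment is: o=False, z=True, s=False, u=True, j=True

Verification: With this assignment, all 15 clauses evaluate to true.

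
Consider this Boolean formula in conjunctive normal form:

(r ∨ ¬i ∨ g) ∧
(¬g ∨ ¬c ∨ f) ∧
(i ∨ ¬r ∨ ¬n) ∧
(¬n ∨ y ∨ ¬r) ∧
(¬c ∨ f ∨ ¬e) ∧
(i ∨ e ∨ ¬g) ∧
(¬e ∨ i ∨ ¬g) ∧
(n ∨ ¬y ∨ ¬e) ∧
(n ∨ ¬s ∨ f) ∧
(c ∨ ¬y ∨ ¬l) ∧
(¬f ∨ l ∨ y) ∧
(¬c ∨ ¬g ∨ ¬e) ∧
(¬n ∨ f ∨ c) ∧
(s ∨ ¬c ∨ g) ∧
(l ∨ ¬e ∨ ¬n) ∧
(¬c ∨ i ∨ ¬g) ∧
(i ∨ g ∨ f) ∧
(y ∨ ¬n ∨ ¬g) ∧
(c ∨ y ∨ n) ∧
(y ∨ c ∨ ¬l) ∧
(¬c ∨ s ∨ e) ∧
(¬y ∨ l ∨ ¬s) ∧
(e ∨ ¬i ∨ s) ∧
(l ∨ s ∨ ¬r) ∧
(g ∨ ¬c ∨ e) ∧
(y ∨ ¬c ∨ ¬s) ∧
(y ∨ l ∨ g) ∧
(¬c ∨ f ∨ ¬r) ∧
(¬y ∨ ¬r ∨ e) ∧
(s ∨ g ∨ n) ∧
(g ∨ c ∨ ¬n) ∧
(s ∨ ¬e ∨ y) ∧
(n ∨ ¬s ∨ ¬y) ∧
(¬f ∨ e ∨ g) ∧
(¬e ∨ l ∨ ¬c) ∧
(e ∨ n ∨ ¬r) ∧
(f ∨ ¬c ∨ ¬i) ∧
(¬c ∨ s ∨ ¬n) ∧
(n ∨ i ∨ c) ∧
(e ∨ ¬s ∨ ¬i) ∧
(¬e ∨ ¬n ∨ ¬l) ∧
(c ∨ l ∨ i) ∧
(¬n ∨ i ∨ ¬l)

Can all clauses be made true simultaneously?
No

No, the formula is not satisfiable.

No assignment of truth values to the variables can make all 43 clauses true simultaneously.

The formula is UNSAT (unsatisfiable).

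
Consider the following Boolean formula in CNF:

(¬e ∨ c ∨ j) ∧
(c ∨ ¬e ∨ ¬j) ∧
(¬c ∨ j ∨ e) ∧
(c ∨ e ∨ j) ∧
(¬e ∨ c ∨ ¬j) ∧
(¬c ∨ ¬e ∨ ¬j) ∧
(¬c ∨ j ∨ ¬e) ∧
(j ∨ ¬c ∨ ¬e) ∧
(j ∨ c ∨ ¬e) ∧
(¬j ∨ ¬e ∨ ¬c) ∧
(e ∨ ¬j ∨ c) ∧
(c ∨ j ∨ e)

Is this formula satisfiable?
Yes

Yes, the formula is satisfiable.

One satisfying assignment is: c=True, j=True, e=False

Verification: With this assignment, all 12 clauses evaluate to true.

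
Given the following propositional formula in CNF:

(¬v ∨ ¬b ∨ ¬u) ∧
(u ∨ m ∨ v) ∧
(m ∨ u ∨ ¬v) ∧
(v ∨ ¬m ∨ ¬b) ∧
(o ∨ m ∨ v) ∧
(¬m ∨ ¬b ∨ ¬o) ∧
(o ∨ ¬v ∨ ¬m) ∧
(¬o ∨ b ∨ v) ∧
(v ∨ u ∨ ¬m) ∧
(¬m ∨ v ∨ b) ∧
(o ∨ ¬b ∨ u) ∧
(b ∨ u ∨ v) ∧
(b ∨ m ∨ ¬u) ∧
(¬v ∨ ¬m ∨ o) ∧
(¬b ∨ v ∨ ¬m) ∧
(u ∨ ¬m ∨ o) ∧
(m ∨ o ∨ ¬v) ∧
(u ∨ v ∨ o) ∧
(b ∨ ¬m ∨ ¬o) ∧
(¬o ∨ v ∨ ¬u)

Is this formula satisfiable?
No

No, the formula is not satisfiable.

No assignment of truth values to the variables can make all 20 clauses true simultaneously.

The formula is UNSAT (unsatisfiable).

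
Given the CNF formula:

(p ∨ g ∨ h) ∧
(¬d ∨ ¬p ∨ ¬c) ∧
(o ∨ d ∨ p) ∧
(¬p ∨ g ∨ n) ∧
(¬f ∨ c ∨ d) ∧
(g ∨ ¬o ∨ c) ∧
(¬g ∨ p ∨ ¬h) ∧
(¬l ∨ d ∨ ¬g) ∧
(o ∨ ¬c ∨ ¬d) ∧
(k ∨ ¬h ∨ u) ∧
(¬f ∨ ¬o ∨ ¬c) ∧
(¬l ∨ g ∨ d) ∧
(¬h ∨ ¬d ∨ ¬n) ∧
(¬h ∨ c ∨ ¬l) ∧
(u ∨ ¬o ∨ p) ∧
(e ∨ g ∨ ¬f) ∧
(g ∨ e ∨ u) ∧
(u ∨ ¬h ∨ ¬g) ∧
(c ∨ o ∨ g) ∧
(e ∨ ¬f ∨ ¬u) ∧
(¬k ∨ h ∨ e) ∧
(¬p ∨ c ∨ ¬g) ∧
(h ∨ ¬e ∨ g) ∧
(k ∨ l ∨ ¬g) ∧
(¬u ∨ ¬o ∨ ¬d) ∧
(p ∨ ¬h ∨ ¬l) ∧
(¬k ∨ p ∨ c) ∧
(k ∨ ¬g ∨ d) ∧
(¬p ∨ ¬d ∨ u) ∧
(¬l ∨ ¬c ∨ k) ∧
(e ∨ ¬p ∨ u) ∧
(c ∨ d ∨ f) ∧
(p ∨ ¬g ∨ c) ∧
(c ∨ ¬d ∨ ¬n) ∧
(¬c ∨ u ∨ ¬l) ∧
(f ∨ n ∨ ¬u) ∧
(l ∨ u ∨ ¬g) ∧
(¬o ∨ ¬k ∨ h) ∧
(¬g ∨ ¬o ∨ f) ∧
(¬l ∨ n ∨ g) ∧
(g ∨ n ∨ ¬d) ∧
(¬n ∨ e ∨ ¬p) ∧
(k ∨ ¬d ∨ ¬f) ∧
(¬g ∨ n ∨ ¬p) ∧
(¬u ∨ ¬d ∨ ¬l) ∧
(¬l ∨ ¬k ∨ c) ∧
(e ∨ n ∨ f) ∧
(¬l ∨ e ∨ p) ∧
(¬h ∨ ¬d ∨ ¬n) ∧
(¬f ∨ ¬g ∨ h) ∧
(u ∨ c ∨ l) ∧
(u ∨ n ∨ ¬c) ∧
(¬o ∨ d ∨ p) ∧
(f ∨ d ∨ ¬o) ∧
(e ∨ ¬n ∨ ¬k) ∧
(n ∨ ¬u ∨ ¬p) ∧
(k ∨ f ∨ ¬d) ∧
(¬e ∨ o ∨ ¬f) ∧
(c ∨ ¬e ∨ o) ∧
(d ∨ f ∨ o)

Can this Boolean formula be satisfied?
No

No, the formula is not satisfiable.

No assignment of truth values to the variables can make all 60 clauses true simultaneously.

The formula is UNSAT (unsatisfiable).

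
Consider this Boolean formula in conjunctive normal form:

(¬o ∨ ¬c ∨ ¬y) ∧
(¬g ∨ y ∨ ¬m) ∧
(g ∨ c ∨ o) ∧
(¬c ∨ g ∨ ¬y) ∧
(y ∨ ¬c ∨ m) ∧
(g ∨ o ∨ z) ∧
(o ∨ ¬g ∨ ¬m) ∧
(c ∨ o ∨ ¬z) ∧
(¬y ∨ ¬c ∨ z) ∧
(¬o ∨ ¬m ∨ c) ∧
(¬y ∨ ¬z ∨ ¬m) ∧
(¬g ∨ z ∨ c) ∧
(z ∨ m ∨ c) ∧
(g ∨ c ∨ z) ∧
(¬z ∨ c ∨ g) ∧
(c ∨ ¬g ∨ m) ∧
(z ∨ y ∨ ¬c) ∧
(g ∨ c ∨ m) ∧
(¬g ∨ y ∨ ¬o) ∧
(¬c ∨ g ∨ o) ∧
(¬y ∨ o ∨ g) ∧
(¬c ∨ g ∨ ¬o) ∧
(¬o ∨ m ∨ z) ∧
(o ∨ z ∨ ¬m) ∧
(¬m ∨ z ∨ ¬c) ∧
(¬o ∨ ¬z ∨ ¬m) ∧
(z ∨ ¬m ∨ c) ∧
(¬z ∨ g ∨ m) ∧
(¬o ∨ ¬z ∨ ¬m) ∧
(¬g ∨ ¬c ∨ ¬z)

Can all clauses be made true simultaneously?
No

No, the formula is not satisfiable.

No assignment of truth values to the variables can make all 30 clauses true simultaneously.

The formula is UNSAT (unsatisfiable).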